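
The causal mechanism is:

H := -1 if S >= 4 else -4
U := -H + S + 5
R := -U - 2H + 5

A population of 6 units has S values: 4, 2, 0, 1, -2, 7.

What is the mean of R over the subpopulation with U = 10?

0

E[R|U=10] averages over only the 2 units with U=10 (S = 4, 1): R = -3, 3, mean 0.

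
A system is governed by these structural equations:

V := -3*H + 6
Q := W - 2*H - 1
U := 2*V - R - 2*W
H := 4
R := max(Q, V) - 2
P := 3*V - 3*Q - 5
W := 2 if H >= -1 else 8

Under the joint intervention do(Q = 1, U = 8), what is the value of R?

-1

The joint intervention fixes Q = 1, U = 8, removing each variable's own equation.
V = -3*H + 6  [with H=4]  = -6
R = max(Q, V) - 2  [with Q=1, V=-6]  = -1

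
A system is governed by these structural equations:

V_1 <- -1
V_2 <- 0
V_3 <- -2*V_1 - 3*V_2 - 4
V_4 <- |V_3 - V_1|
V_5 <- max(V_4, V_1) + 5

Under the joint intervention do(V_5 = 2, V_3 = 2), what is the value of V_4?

3

Under do(V_5 = 2, V_3 = 2), each intervened variable's structural equation is replaced by its fixed value.
V_4 = |V_3 - V_1|  [with V_3=2, V_1=-1]  = 3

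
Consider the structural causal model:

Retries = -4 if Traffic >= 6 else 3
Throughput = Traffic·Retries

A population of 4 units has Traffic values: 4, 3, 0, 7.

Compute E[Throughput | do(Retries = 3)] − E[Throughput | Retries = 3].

Every unit gets Retries=3 under the intervention. Throughput values become 12, 9, 0, 21; E[Throughput|do(Retries=3)] = 10.5.
Observing Retries=3 restricts to units where Retries's equation naturally yields 3: Traffic ∈ {4, 3, 0}. In that subpopulation Throughput = 12, 9, 0, mean 7.
Difference = 10.5 − 7 = 3.5.

3.5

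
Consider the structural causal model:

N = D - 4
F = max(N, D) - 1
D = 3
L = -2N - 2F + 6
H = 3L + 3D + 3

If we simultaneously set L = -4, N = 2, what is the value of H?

The joint intervention fixes L = -4, N = 2, removing each variable's own equation.
H = 3L + 3D + 3  [with L=-4, D=3]  = 0

0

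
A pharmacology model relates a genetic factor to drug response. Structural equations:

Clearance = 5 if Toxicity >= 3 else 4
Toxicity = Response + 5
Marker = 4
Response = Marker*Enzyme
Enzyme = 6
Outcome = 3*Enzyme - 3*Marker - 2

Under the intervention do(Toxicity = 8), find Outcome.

Under do(Toxicity=8), the mechanism Toxicity = Response + 5 is discarded; Toxicity is fixed at 8.
Since Outcome is not a descendant of the intervened variable, it is unaffected.
Outcome = 3*Enzyme - 3*Marker - 2  [with Enzyme=6, Marker=4]  = 4

4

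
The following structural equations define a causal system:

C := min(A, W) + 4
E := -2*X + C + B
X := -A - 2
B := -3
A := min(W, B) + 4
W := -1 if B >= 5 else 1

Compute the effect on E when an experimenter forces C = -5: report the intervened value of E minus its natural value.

-10

The intervention breaks the incoming arrows to C: C := min(A, W) + 4 no longer applies, and C = -5.
W = -1 if B >= 5 else 1  [with B=-3]  = 1
A = min(W, B) + 4  [with W=1, B=-3]  = 1
X = -A - 2  [with A=1]  = -3
E = -2*X + C + B  [with X=-3, C=-5, B=-3]  = -2
Without intervention: W = -1 if B >= 5 else 1  [with B=-3]  = 1; A = min(W, B) + 4  [with W=1, B=-3]  = 1; X = -A - 2  [with A=1]  = -3; C = min(A, W) + 4  [with A=1, W=1]  = 5; E = -2*X + C + B  [with X=-3, C=5, B=-3]  = 8.
Change = -2 − 8 = -10.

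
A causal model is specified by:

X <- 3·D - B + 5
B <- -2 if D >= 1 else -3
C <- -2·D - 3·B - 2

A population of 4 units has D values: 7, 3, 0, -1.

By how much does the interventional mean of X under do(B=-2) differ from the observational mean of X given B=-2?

-8.25

Every unit gets B=-2 under the intervention. X values become 28, 16, 7, 4; E[X|do(B=-2)] = 13.75.
Observing B=-2 restricts to units where B's equation naturally yields -2: D ∈ {7, 3}. In that subpopulation X = 28, 16, mean 22.
Difference = 13.75 − 22 = -8.25.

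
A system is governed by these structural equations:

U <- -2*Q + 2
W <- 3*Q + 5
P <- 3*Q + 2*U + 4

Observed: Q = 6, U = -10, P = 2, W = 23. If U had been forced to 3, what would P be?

The intervention breaks the incoming arrows to U: U <- -2*Q + 2 no longer applies, and U = 3.
P = 3*Q + 2*U + 4  [with Q=6, U=3]  = 28

28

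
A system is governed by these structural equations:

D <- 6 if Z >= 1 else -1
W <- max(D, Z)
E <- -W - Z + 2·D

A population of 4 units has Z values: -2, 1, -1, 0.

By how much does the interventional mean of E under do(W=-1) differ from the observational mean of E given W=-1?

The intervention sets W=-1 in all 4 units regardless of Z. Recomputing E per unit gives 1, 12, 0, -1; average 3.
Conditioning on W=-1 selects the 2 unit(s) with Z ∈ {-2, -1}. Their E values: 1, 0. Mean = 0.5.
Difference = 3 − 0.5 = 2.5.

2.5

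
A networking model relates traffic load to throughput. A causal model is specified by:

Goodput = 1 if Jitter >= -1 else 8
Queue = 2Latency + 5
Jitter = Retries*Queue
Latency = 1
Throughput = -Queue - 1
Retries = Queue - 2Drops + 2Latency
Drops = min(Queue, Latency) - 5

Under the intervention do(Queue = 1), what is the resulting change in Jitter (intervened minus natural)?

do(Queue=1) replaces the equation Queue = 2Latency + 5 with the constant Queue = 1.
Drops = min(Queue, Latency) - 5  [with Queue=1, Latency=1]  = -4
Retries = Queue - 2Drops + 2Latency  [with Queue=1, Drops=-4, Latency=1]  = 11
Jitter = Retries*Queue  [with Retries=11, Queue=1]  = 11
Without intervention: Queue = 2Latency + 5  [with Latency=1]  = 7; Drops = min(Queue, Latency) - 5  [with Queue=7, Latency=1]  = -4; Retries = Queue - 2Drops + 2Latency  [with Queue=7, Drops=-4, Latency=1]  = 17; Jitter = Retries*Queue  [with Retries=17, Queue=7]  = 119.
Change = 11 − 119 = -108.

-108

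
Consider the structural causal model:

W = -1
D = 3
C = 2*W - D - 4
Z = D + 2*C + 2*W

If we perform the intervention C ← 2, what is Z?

5

The intervention breaks the incoming arrows to C: C = 2*W - D - 4 no longer applies, and C = 2.
Z = D + 2*C + 2*W  [with D=3, C=2, W=-1]  = 5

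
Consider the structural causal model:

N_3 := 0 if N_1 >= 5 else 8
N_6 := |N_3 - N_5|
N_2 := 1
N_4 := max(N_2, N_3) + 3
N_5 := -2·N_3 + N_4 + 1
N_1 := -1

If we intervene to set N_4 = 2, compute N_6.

21

Under do(N_4=2), the mechanism N_4 := max(N_2, N_3) + 3 is discarded; N_4 is fixed at 2.
N_3 = 0 if N_1 >= 5 else 8  [with N_1=-1]  = 8
N_5 = -2·N_3 + N_4 + 1  [with N_3=8, N_4=2]  = -13
N_6 = |N_3 - N_5|  [with N_3=8, N_5=-13]  = 21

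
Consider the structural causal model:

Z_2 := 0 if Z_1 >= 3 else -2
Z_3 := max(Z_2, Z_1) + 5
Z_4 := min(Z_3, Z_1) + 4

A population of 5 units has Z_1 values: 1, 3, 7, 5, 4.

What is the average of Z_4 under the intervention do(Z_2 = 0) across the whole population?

8

do(Z_2=0) breaks Z_2's dependence on Z_1. With Z_2=0 fixed, Z_4 across the units is 5, 7, 11, 9, 8, mean 8.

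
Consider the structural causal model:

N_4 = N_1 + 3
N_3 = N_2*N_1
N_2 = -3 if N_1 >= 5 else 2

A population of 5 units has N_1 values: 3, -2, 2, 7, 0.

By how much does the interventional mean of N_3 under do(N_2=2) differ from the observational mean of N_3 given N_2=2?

2.5

The intervention sets N_2=2 in all 5 units regardless of N_1. Recomputing N_3 per unit gives 6, -4, 4, 14, 0; average 4.
Observing N_2=2 restricts to units where N_2's equation naturally yields 2: N_1 ∈ {3, -2, 2, 0}. In that subpopulation N_3 = 6, -4, 4, 0, mean 1.5.
Difference = 4 − 1.5 = 2.5.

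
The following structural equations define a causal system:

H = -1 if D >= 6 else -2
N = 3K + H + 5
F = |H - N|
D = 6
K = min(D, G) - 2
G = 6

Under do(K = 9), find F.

32

The intervention breaks the incoming arrows to K: K = min(D, G) - 2 no longer applies, and K = 9.
H = -1 if D >= 6 else -2  [with D=6]  = -1
N = 3K + H + 5  [with K=9, H=-1]  = 31
F = |H - N|  [with H=-1, N=31]  = 32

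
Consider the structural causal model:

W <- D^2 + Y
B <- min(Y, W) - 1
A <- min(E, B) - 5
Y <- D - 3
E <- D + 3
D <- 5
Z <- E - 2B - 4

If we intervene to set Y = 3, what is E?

do(Y=3) replaces the equation Y <- D - 3 with the constant Y = 3.
Since E is not a descendant of the intervened variable, it is unaffected.
E = D + 3  [with D=5]  = 8

8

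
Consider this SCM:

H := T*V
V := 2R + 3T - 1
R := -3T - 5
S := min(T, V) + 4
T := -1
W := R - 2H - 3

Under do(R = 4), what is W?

do(R=4) replaces the equation R := -3T - 5 with the constant R = 4.
V = 2R + 3T - 1  [with R=4, T=-1]  = 4
H = T*V  [with T=-1, V=4]  = -4
W = R - 2H - 3  [with R=4, H=-4]  = 9

9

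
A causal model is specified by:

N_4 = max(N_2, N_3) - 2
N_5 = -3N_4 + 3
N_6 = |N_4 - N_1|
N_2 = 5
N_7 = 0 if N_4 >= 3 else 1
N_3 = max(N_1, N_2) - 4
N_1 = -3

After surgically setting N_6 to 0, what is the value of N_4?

do(N_6=0) replaces the equation N_6 = |N_4 - N_1| with the constant N_6 = 0.
No directed path runs from N_6 to N_4, so N_4 keeps its natural value.
N_3 = max(N_1, N_2) - 4  [with N_1=-3, N_2=5]  = 1
N_4 = max(N_2, N_3) - 2  [with N_2=5, N_3=1]  = 3

3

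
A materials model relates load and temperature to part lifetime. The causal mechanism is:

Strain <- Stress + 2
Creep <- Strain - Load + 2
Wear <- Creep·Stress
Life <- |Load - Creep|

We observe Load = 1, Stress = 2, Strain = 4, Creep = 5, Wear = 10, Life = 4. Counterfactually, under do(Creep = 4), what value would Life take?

Under do(Creep=4), the mechanism Creep <- Strain - Load + 2 is discarded; Creep is fixed at 4.
Life = |Load - Creep|  [with Load=1, Creep=4]  = 3

3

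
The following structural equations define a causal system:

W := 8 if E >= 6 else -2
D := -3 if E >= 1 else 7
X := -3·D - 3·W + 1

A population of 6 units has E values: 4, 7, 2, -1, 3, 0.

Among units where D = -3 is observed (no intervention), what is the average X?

8.5

Observing D=-3 restricts to units where D's equation naturally yields -3: E ∈ {4, 7, 2, 3}. In that subpopulation X = 16, -14, 16, 16, mean 8.5.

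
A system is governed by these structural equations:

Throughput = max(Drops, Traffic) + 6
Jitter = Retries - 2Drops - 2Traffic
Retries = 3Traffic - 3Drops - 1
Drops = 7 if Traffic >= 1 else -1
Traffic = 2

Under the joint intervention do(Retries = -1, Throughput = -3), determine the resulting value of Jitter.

-19

The joint intervention fixes Retries = -1, Throughput = -3, removing each variable's own equation.
Drops = 7 if Traffic >= 1 else -1  [with Traffic=2]  = 7
Jitter = Retries - 2Drops - 2Traffic  [with Retries=-1, Drops=7, Traffic=2]  = -19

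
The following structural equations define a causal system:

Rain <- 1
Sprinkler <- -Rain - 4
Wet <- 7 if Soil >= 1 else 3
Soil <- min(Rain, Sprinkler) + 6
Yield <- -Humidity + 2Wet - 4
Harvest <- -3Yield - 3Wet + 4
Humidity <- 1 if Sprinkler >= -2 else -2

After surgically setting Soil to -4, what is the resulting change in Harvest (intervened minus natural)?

The intervention breaks the incoming arrows to Soil: Soil <- min(Rain, Sprinkler) + 6 no longer applies, and Soil = -4.
Sprinkler = -Rain - 4  [with Rain=1]  = -5
Wet = 7 if Soil >= 1 else 3  [with Soil=-4]  = 3
Humidity = 1 if Sprinkler >= -2 else -2  [with Sprinkler=-5]  = -2
Yield = -Humidity + 2Wet - 4  [with Humidity=-2, Wet=3]  = 4
Harvest = -3Yield - 3Wet + 4  [with Yield=4, Wet=3]  = -17
Without intervention: Sprinkler = -Rain - 4  [with Rain=1]  = -5; Soil = min(Rain, Sprinkler) + 6  [with Rain=1, Sprinkler=-5]  = 1; Wet = 7 if Soil >= 1 else 3  [with Soil=1]  = 7; Humidity = 1 if Sprinkler >= -2 else -2  [with Sprinkler=-5]  = -2; Yield = -Humidity + 2Wet - 4  [with Humidity=-2, Wet=7]  = 12; Harvest = -3Yield - 3Wet + 4  [with Yield=12, Wet=7]  = -53.
Change = -17 − (-53) = 36.

36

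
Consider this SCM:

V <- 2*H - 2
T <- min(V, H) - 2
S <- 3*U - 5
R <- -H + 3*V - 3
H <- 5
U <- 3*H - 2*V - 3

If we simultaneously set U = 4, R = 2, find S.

7

Setting U = 4, R = 2 by intervention discards those variables' equations.
S = 3*U - 5  [with U=4]  = 7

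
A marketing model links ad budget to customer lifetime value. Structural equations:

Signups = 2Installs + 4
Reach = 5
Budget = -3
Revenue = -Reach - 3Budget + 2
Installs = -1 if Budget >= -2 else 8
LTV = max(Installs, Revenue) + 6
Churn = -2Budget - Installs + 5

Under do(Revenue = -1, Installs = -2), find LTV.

5

Under do(Revenue = -1, Installs = -2), each intervened variable's structural equation is replaced by its fixed value.
LTV = max(Installs, Revenue) + 6  [with Installs=-2, Revenue=-1]  = 5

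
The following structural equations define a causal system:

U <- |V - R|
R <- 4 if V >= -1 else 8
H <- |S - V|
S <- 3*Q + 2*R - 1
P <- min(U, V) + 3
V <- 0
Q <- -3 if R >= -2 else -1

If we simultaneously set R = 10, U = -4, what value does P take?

-1

Under do(R = 10, U = -4), each intervened variable's structural equation is replaced by its fixed value.
P = min(U, V) + 3  [with U=-4, V=0]  = -1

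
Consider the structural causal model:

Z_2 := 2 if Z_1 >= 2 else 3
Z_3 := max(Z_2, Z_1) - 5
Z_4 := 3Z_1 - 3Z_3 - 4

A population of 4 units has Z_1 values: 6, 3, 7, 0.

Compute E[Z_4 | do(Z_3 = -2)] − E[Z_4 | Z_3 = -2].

Every unit gets Z_3=-2 under the intervention. Z_4 values become 20, 11, 23, 2; E[Z_4|do(Z_3=-2)] = 14.
E[Z_4|Z_3=-2] averages over only the 2 units with Z_3=-2 (Z_1 = 3, 0): Z_4 = 11, 2, mean 6.5.
Difference = 14 − 6.5 = 7.5.

7.5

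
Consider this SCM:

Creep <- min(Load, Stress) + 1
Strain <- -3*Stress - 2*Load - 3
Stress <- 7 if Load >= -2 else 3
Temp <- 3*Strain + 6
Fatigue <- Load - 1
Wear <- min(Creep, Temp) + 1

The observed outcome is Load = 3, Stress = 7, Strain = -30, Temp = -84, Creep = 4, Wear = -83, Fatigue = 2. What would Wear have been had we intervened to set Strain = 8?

5

The intervention breaks the incoming arrows to Strain: Strain <- -3*Stress - 2*Load - 3 no longer applies, and Strain = 8.
Stress = 7 if Load >= -2 else 3  [with Load=3]  = 7
Temp = 3*Strain + 6  [with Strain=8]  = 30
Creep = min(Load, Stress) + 1  [with Load=3, Stress=7]  = 4
Wear = min(Creep, Temp) + 1  [with Creep=4, Temp=30]  = 5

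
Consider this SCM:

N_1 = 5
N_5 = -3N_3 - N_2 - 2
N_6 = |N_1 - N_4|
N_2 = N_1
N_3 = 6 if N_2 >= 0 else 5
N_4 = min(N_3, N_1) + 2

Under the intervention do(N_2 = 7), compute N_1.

Under do(N_2=7), the mechanism N_2 = N_1 is discarded; N_2 is fixed at 7.
N_1 is not downstream of the intervention, so its value is determined by the original equations.

5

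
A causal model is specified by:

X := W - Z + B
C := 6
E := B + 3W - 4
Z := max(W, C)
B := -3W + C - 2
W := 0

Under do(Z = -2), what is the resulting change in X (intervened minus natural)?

The intervention breaks the incoming arrows to Z: Z := max(W, C) no longer applies, and Z = -2.
B = -3W + C - 2  [with W=0, C=6]  = 4
X = W - Z + B  [with W=0, Z=-2, B=4]  = 6
Without intervention: Z = max(W, C)  [with W=0, C=6]  = 6; B = -3W + C - 2  [with W=0, C=6]  = 4; X = W - Z + B  [with W=0, Z=6, B=4]  = -2.
Change = 6 − (-2) = 8.

8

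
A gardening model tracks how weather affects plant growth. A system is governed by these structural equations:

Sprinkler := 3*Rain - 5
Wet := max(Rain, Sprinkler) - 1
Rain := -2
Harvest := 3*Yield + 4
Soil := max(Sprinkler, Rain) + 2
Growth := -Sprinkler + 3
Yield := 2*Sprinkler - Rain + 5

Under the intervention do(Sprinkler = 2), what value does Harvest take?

Under do(Sprinkler=2), the mechanism Sprinkler := 3*Rain - 5 is discarded; Sprinkler is fixed at 2.
Yield = 2*Sprinkler - Rain + 5  [with Sprinkler=2, Rain=-2]  = 11
Harvest = 3*Yield + 4  [with Yield=11]  = 37

37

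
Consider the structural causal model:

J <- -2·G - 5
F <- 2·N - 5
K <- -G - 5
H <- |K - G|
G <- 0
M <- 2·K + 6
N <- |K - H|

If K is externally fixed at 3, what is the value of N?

Under do(K=3), the mechanism K <- -G - 5 is discarded; K is fixed at 3.
H = |K - G|  [with K=3, G=0]  = 3
N = |K - H|  [with K=3, H=3]  = 0

0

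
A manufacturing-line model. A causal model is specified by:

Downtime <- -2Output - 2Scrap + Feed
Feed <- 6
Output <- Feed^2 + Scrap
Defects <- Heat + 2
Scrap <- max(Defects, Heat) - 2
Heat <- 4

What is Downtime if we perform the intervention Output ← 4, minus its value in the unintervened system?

72

The intervention breaks the incoming arrows to Output: Output <- Feed^2 + Scrap no longer applies, and Output = 4.
Defects = Heat + 2  [with Heat=4]  = 6
Scrap = max(Defects, Heat) - 2  [with Defects=6, Heat=4]  = 4
Downtime = -2Output - 2Scrap + Feed  [with Output=4, Scrap=4, Feed=6]  = -10
Without intervention: Defects = Heat + 2  [with Heat=4]  = 6; Scrap = max(Defects, Heat) - 2  [with Defects=6, Heat=4]  = 4; Output = Feed^2 + Scrap  [with Feed=6, Scrap=4]  = 40; Downtime = -2Output - 2Scrap + Feed  [with Output=40, Scrap=4, Feed=6]  = -82.
Change = -10 − (-82) = 72.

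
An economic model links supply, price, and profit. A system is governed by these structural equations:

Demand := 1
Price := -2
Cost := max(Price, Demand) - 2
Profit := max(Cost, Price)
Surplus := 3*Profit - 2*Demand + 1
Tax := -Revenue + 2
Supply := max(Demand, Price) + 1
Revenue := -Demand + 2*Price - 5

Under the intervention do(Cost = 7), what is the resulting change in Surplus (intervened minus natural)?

do(Cost=7) replaces the equation Cost := max(Price, Demand) - 2 with the constant Cost = 7.
Profit = max(Cost, Price)  [with Cost=7, Price=-2]  = 7
Surplus = 3*Profit - 2*Demand + 1  [with Profit=7, Demand=1]  = 20
Without intervention: Cost = max(Price, Demand) - 2  [with Price=-2, Demand=1]  = -1; Profit = max(Cost, Price)  [with Cost=-1, Price=-2]  = -1; Surplus = 3*Profit - 2*Demand + 1  [with Profit=-1, Demand=1]  = -4.
Change = 20 − (-4) = 24.

24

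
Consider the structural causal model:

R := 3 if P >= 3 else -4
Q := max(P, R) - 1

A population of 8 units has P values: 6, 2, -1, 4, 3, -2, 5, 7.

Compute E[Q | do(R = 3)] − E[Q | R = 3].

Every unit gets R=3 under the intervention. Q values become 5, 2, 2, 3, 2, 2, 4, 6; E[Q|do(R=3)] = 3.25.
Conditioning on R=3 selects the 5 unit(s) with P ∈ {6, 4, 3, 5, 7}. Their Q values: 5, 3, 2, 4, 6. Mean = 4.
Difference = 3.25 − 4 = -0.75.

-0.75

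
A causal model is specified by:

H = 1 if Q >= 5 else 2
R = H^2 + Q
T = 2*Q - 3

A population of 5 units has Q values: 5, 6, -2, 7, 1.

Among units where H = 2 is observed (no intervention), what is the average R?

E[R|H=2] averages over only the 2 units with H=2 (Q = -2, 1): R = 2, 5, mean 3.5.

3.5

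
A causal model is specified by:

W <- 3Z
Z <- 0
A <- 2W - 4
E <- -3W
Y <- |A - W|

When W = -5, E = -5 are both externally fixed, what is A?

-14

The joint intervention fixes W = -5, E = -5, removing each variable's own equation.
A = 2W - 4  [with W=-5]  = -14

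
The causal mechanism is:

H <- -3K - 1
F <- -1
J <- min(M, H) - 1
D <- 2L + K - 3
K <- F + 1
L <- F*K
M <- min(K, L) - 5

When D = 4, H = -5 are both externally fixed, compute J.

-6

Setting D = 4, H = -5 by intervention discards those variables' equations.
K = F + 1  [with F=-1]  = 0
L = F*K  [with F=-1, K=0]  = 0
M = min(K, L) - 5  [with K=0, L=0]  = -5
J = min(M, H) - 1  [with M=-5, H=-5]  = -6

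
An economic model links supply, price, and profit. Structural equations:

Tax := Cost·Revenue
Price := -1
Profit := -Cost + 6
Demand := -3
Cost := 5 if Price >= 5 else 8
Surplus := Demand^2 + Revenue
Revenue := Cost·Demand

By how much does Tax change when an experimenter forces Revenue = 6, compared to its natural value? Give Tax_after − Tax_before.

240

Intervening sets Revenue = 6 and removes its equation (Revenue := Cost·Demand).
Cost = 5 if Price >= 5 else 8  [with Price=-1]  = 8
Tax = Cost·Revenue  [with Cost=8, Revenue=6]  = 48
Without intervention: Cost = 5 if Price >= 5 else 8  [with Price=-1]  = 8; Revenue = Cost·Demand  [with Cost=8, Demand=-3]  = -24; Tax = Cost·Revenue  [with Cost=8, Revenue=-24]  = -192.
Change = 48 − (-192) = 240.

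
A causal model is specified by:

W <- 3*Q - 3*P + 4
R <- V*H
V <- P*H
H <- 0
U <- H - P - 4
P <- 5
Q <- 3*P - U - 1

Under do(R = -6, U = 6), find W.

13

Setting R = -6, U = 6 by intervention discards those variables' equations.
Q = 3*P - U - 1  [with P=5, U=6]  = 8
W = 3*Q - 3*P + 4  [with Q=8, P=5]  = 13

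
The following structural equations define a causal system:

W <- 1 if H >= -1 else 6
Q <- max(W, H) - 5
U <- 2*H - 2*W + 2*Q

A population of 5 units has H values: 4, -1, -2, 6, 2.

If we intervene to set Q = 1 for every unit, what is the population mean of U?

1.6

Every unit gets Q=1 under the intervention. U values become 8, -2, -14, 12, 4; E[U|do(Q=1)] = 1.6.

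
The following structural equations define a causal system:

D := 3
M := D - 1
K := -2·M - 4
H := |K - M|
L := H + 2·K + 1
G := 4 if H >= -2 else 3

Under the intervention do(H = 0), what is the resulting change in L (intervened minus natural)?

-10

Intervening sets H = 0 and removes its equation (H := |K - M|).
M = D - 1  [with D=3]  = 2
K = -2·M - 4  [with M=2]  = -8
L = H + 2·K + 1  [with H=0, K=-8]  = -15
Without intervention: M = D - 1  [with D=3]  = 2; K = -2·M - 4  [with M=2]  = -8; H = |K - M|  [with K=-8, M=2]  = 10; L = H + 2·K + 1  [with H=10, K=-8]  = -5.
Change = -15 − (-5) = -10.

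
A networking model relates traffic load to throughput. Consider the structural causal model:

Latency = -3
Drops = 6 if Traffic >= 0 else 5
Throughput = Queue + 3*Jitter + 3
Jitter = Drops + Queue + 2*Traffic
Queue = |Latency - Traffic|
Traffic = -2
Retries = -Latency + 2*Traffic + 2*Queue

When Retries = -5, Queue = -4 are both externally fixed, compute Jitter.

-3

The joint intervention fixes Retries = -5, Queue = -4, removing each variable's own equation.
Drops = 6 if Traffic >= 0 else 5  [with Traffic=-2]  = 5
Jitter = Drops + Queue + 2*Traffic  [with Drops=5, Queue=-4, Traffic=-2]  = -3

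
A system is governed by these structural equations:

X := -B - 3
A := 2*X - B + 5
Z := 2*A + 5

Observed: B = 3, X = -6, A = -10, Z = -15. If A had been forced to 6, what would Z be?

The intervention breaks the incoming arrows to A: A := 2*X - B + 5 no longer applies, and A = 6.
Z = 2*A + 5  [with A=6]  = 17

17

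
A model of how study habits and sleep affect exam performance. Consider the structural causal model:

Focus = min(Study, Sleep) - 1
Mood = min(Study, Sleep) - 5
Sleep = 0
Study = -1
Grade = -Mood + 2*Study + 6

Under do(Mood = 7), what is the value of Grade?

Intervening sets Mood = 7 and removes its equation (Mood = min(Study, Sleep) - 5).
Grade = -Mood + 2*Study + 6  [with Mood=7, Study=-1]  = -3

-3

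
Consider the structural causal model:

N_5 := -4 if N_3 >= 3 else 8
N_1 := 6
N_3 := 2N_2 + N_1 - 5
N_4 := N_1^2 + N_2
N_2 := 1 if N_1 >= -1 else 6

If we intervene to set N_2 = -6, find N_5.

8

do(N_2=-6) replaces the equation N_2 := 1 if N_1 >= -1 else 6 with the constant N_2 = -6.
N_3 = 2N_2 + N_1 - 5  [with N_2=-6, N_1=6]  = -11
N_5 = -4 if N_3 >= 3 else 8  [with N_3=-11]  = 8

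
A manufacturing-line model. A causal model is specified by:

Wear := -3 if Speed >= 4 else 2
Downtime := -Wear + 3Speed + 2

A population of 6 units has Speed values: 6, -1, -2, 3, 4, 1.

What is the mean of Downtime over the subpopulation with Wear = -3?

20

E[Downtime|Wear=-3] averages over only the 2 units with Wear=-3 (Speed = 6, 4): Downtime = 23, 17, mean 20.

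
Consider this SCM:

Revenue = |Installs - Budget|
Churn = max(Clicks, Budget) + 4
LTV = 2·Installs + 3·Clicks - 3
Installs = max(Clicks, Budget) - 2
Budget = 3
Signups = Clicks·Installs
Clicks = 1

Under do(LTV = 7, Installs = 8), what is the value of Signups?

8

The joint intervention fixes LTV = 7, Installs = 8, removing each variable's own equation.
Signups = Clicks·Installs  [with Clicks=1, Installs=8]  = 8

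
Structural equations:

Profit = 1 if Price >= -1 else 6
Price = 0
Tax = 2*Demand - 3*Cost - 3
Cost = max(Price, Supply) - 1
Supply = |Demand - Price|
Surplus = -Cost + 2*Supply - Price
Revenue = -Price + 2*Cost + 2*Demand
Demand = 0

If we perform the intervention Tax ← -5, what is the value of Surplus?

Intervening sets Tax = -5 and removes its equation (Tax = 2*Demand - 3*Cost - 3).
Surplus is not downstream of the intervention, so its value is determined by the original equations.
Supply = |Demand - Price|  [with Demand=0, Price=0]  = 0
Cost = max(Price, Supply) - 1  [with Price=0, Supply=0]  = -1
Surplus = -Cost + 2*Supply - Price  [with Cost=-1, Supply=0, Price=0]  = 1

1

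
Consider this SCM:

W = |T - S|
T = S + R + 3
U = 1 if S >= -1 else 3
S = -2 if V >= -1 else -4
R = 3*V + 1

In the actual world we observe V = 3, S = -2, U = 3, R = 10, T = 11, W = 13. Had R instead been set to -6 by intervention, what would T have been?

-5

Intervening sets R = -6 and removes its equation (R = 3*V + 1).
S = -2 if V >= -1 else -4  [with V=3]  = -2
T = S + R + 3  [with S=-2, R=-6]  = -5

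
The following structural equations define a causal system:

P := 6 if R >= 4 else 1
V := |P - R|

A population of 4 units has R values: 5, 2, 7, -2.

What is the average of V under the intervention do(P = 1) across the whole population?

3.5

Under do(P=1), P's equation is replaced by P=1 for every unit. Per-unit V: 4, 1, 6, 3. Mean = 3.5.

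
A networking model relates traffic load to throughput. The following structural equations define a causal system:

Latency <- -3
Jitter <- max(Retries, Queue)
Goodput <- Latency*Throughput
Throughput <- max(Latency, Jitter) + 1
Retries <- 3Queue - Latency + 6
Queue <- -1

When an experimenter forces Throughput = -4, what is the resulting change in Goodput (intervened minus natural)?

The intervention breaks the incoming arrows to Throughput: Throughput <- max(Latency, Jitter) + 1 no longer applies, and Throughput = -4.
Goodput = Latency*Throughput  [with Latency=-3, Throughput=-4]  = 12
Without intervention: Retries = 3Queue - Latency + 6  [with Queue=-1, Latency=-3]  = 6; Jitter = max(Retries, Queue)  [with Retries=6, Queue=-1]  = 6; Throughput = max(Latency, Jitter) + 1  [with Latency=-3, Jitter=6]  = 7; Goodput = Latency*Throughput  [with Latency=-3, Throughput=7]  = -21.
Change = 12 − (-21) = 33.

33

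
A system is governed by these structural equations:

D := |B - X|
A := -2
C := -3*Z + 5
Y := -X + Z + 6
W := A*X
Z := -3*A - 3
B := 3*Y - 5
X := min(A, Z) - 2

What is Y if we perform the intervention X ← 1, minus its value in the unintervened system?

-5

The intervention breaks the incoming arrows to X: X := min(A, Z) - 2 no longer applies, and X = 1.
Z = -3*A - 3  [with A=-2]  = 3
Y = -X + Z + 6  [with X=1, Z=3]  = 8
Without intervention: Z = -3*A - 3  [with A=-2]  = 3; X = min(A, Z) - 2  [with A=-2, Z=3]  = -4; Y = -X + Z + 6  [with X=-4, Z=3]  = 13.
Change = 8 − 13 = -5.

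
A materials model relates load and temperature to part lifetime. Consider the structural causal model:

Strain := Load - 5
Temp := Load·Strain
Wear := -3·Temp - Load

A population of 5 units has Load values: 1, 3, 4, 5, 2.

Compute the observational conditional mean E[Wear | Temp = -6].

15.5

E[Wear|Temp=-6] averages over only the 2 units with Temp=-6 (Load = 3, 2): Wear = 15, 16, mean 15.5.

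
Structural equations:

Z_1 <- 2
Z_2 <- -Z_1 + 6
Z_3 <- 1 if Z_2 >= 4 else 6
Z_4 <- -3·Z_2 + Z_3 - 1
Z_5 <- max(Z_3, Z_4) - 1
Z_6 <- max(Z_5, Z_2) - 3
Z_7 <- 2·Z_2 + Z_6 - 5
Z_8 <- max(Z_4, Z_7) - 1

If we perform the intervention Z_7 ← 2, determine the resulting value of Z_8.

do(Z_7=2) replaces the equation Z_7 <- 2·Z_2 + Z_6 - 5 with the constant Z_7 = 2.
Z_2 = -Z_1 + 6  [with Z_1=2]  = 4
Z_3 = 1 if Z_2 >= 4 else 6  [with Z_2=4]  = 1
Z_4 = -3·Z_2 + Z_3 - 1  [with Z_2=4, Z_3=1]  = -12
Z_8 = max(Z_4, Z_7) - 1  [with Z_4=-12, Z_7=2]  = 1

1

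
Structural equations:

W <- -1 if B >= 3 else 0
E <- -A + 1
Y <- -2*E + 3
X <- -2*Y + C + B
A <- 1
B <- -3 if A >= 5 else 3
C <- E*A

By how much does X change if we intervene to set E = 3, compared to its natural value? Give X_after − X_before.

Under do(E=3), the mechanism E <- -A + 1 is discarded; E is fixed at 3.
C = E*A  [with E=3, A=1]  = 3
Y = -2*E + 3  [with E=3]  = -3
B = -3 if A >= 5 else 3  [with A=1]  = 3
X = -2*Y + C + B  [with Y=-3, C=3, B=3]  = 12
Without intervention: E = -A + 1  [with A=1]  = 0; C = E*A  [with E=0, A=1]  = 0; Y = -2*E + 3  [with E=0]  = 3; B = -3 if A >= 5 else 3  [with A=1]  = 3; X = -2*Y + C + B  [with Y=3, C=0, B=3]  = -3.
Change = 12 − (-3) = 15.

15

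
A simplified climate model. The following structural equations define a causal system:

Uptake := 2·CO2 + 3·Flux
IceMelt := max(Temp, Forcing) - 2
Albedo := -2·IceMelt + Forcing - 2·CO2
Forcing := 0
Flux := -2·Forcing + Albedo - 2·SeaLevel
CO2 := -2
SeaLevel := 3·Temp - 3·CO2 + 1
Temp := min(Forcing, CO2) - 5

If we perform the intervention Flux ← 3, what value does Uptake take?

5

do(Flux=3) replaces the equation Flux := -2·Forcing + Albedo - 2·SeaLevel with the constant Flux = 3.
Uptake = 2·CO2 + 3·Flux  [with CO2=-2, Flux=3]  = 5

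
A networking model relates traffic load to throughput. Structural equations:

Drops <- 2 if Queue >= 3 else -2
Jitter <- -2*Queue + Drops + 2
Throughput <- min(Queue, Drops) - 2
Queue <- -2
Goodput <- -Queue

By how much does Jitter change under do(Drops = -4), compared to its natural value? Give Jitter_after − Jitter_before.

-2

The intervention breaks the incoming arrows to Drops: Drops <- 2 if Queue >= 3 else -2 no longer applies, and Drops = -4.
Jitter = -2*Queue + Drops + 2  [with Queue=-2, Drops=-4]  = 2
Without intervention: Drops = 2 if Queue >= 3 else -2  [with Queue=-2]  = -2; Jitter = -2*Queue + Drops + 2  [with Queue=-2, Drops=-2]  = 4.
Change = 2 − 4 = -2.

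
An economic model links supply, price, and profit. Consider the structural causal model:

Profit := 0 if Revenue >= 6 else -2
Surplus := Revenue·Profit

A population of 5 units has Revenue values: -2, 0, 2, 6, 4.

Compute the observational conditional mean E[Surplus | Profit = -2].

-2

Observing Profit=-2 restricts to units where Profit's equation naturally yields -2: Revenue ∈ {-2, 0, 2, 4}. In that subpopulation Surplus = 4, 0, -4, -8, mean -2.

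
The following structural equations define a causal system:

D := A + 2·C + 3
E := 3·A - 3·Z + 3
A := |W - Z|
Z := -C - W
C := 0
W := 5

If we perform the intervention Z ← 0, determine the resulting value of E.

18

do(Z=0) replaces the equation Z := -C - W with the constant Z = 0.
A = |W - Z|  [with W=5, Z=0]  = 5
E = 3·A - 3·Z + 3  [with A=5, Z=0]  = 18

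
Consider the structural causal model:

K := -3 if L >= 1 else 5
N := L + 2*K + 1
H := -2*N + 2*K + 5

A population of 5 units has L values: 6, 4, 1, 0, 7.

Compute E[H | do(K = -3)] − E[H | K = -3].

do(K=-3) breaks K's dependence on L. With K=-3 fixed, H across the units is -3, 1, 7, 9, -5, mean 1.8.
Conditioning on K=-3 selects the 4 unit(s) with L ∈ {6, 4, 1, 7}. Their H values: -3, 1, 7, -5. Mean = 0.
Difference = 1.8 − 0 = 1.8.

1.8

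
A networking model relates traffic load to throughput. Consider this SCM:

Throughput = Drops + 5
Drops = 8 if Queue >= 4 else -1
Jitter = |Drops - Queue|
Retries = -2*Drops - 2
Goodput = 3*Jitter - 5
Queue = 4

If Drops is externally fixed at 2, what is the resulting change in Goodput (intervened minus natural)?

Under do(Drops=2), the mechanism Drops = 8 if Queue >= 4 else -1 is discarded; Drops is fixed at 2.
Jitter = |Drops - Queue|  [with Drops=2, Queue=4]  = 2
Goodput = 3*Jitter - 5  [with Jitter=2]  = 1
Without intervention: Drops = 8 if Queue >= 4 else -1  [with Queue=4]  = 8; Jitter = |Drops - Queue|  [with Drops=8, Queue=4]  = 4; Goodput = 3*Jitter - 5  [with Jitter=4]  = 7.
Change = 1 − 7 = -6.

-6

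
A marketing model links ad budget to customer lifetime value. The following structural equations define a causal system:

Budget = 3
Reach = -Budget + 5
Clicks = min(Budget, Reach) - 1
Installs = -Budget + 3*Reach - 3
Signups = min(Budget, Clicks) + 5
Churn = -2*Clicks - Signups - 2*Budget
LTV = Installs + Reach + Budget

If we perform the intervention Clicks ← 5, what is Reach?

Under do(Clicks=5), the mechanism Clicks = min(Budget, Reach) - 1 is discarded; Clicks is fixed at 5.
Since Reach is not a descendant of the intervened variable, it is unaffected.
Reach = -Budget + 5  [with Budget=3]  = 2

2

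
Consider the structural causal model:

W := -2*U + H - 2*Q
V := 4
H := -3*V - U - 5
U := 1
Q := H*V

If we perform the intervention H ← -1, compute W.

5

do(H=-1) replaces the equation H := -3*V - U - 5 with the constant H = -1.
Q = H*V  [with H=-1, V=4]  = -4
W = -2*U + H - 2*Q  [with U=1, H=-1, Q=-4]  = 5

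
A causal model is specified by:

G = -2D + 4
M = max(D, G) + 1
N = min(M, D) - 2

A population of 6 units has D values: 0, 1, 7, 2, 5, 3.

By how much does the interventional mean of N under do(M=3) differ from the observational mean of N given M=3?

Every unit gets M=3 under the intervention. N values become -2, -1, 1, 0, 1, 1; E[N|do(M=3)] = 0.
E[N|M=3] averages over only the 2 units with M=3 (D = 1, 2): N = -1, 0, mean -0.5.
Difference = 0 − (-0.5) = 0.5.

0.5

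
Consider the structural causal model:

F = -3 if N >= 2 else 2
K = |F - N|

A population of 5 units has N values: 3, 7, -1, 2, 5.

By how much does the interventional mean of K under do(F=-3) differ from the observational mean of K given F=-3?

-1.05

Every unit gets F=-3 under the intervention. K values become 6, 10, 2, 5, 8; E[K|do(F=-3)] = 6.2.
E[K|F=-3] averages over only the 4 units with F=-3 (N = 3, 7, 2, 5): K = 6, 10, 5, 8, mean 7.25.
Difference = 6.2 − 7.25 = -1.05.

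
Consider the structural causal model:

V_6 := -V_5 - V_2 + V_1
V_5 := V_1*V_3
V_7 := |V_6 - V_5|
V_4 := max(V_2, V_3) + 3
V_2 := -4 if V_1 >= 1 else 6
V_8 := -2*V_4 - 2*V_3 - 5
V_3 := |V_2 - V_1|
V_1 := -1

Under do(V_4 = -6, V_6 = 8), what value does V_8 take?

-7

Under do(V_4 = -6, V_6 = 8), each intervened variable's structural equation is replaced by its fixed value.
V_2 = -4 if V_1 >= 1 else 6  [with V_1=-1]  = 6
V_3 = |V_2 - V_1|  [with V_2=6, V_1=-1]  = 7
V_8 = -2*V_4 - 2*V_3 - 5  [with V_4=-6, V_3=7]  = -7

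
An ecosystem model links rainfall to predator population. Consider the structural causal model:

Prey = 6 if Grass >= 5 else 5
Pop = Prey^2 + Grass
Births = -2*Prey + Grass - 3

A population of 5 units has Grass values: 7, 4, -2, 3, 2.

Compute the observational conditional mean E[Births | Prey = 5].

-11.25

Observing Prey=5 restricts to units where Prey's equation naturally yields 5: Grass ∈ {4, -2, 3, 2}. In that subpopulation Births = -9, -15, -10, -11, mean -11.25.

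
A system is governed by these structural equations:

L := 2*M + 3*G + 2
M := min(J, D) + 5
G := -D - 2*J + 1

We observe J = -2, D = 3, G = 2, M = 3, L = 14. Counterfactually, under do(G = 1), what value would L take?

11

do(G=1) replaces the equation G := -D - 2*J + 1 with the constant G = 1.
M = min(J, D) + 5  [with J=-2, D=3]  = 3
L = 2*M + 3*G + 2  [with M=3, G=1]  = 11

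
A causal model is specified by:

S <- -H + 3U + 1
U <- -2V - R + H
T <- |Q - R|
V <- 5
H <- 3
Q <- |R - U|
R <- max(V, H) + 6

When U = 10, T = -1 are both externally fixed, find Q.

Setting U = 10, T = -1 by intervention discards those variables' equations.
R = max(V, H) + 6  [with V=5, H=3]  = 11
Q = |R - U|  [with R=11, U=10]  = 1

1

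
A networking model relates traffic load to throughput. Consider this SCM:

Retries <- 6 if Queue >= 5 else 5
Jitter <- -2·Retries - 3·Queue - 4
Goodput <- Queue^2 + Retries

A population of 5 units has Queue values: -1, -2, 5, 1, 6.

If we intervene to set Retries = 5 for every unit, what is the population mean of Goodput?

The intervention sets Retries=5 in all 5 units regardless of Queue. Recomputing Goodput per unit gives 6, 9, 30, 6, 41; average 18.4.

18.4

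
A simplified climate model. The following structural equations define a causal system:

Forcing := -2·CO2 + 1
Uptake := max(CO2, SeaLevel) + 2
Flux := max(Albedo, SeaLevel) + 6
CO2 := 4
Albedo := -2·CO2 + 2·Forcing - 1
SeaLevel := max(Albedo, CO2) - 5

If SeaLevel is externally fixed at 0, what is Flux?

Intervening sets SeaLevel = 0 and removes its equation (SeaLevel := max(Albedo, CO2) - 5).
Forcing = -2·CO2 + 1  [with CO2=4]  = -7
Albedo = -2·CO2 + 2·Forcing - 1  [with CO2=4, Forcing=-7]  = -23
Flux = max(Albedo, SeaLevel) + 6  [with Albedo=-23, SeaLevel=0]  = 6

6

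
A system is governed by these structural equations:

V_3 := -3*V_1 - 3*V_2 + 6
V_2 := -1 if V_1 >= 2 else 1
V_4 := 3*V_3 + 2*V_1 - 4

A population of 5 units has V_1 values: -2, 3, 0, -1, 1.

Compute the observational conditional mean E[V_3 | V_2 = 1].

4.5

Conditioning on V_2=1 selects the 4 unit(s) with V_1 ∈ {-2, 0, -1, 1}. Their V_3 values: 9, 3, 6, 0. Mean = 4.5.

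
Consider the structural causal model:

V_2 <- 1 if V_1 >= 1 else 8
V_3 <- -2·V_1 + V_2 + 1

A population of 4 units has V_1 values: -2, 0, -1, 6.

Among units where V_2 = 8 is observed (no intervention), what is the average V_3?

11

Observing V_2=8 restricts to units where V_2's equation naturally yields 8: V_1 ∈ {-2, 0, -1}. In that subpopulation V_3 = 13, 9, 11, mean 11.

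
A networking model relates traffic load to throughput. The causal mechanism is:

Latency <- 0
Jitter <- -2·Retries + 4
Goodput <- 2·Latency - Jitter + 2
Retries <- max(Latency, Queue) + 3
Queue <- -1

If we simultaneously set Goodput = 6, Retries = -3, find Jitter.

10

Under do(Goodput = 6, Retries = -3), each intervened variable's structural equation is replaced by its fixed value.
Jitter = -2·Retries + 4  [with Retries=-3]  = 10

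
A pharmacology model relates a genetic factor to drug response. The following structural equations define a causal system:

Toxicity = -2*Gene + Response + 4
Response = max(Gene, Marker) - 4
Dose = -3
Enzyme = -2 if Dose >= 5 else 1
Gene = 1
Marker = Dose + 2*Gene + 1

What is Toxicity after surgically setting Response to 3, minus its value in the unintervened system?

The intervention breaks the incoming arrows to Response: Response = max(Gene, Marker) - 4 no longer applies, and Response = 3.
Toxicity = -2*Gene + Response + 4  [with Gene=1, Response=3]  = 5
Without intervention: Marker = Dose + 2*Gene + 1  [with Dose=-3, Gene=1]  = 0; Response = max(Gene, Marker) - 4  [with Gene=1, Marker=0]  = -3; Toxicity = -2*Gene + Response + 4  [with Gene=1, Response=-3]  = -1.
Change = 5 − (-1) = 6.

6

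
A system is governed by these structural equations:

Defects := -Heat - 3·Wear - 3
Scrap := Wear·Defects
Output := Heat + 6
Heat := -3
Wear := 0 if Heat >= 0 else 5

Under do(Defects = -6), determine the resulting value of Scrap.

The intervention breaks the incoming arrows to Defects: Defects := -Heat - 3·Wear - 3 no longer applies, and Defects = -6.
Wear = 0 if Heat >= 0 else 5  [with Heat=-3]  = 5
Scrap = Wear·Defects  [with Wear=5, Defects=-6]  = -30

-30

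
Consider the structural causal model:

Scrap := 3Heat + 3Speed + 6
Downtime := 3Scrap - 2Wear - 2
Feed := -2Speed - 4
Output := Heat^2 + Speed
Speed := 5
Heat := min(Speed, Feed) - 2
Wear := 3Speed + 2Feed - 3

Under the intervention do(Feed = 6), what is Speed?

Under do(Feed=6), the mechanism Feed := -2Speed - 4 is discarded; Feed is fixed at 6.
Speed is not downstream of the intervention, so its value is determined by the original equations.

5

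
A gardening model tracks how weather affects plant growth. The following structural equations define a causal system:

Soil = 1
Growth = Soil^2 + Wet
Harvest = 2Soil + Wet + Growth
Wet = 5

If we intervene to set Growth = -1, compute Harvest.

6

The intervention breaks the incoming arrows to Growth: Growth = Soil^2 + Wet no longer applies, and Growth = -1.
Harvest = 2Soil + Wet + Growth  [with Soil=1, Wet=5, Growth=-1]  = 6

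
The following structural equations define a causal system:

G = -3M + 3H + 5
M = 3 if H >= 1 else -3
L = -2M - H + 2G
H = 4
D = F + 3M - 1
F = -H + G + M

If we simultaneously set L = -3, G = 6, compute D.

13

The joint intervention fixes L = -3, G = 6, removing each variable's own equation.
M = 3 if H >= 1 else -3  [with H=4]  = 3
F = -H + G + M  [with H=4, G=6, M=3]  = 5
D = F + 3M - 1  [with F=5, M=3]  = 13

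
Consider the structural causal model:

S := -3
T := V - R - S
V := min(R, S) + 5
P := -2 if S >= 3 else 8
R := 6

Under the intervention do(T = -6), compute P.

8

Intervening sets T = -6 and removes its equation (T := V - R - S).
No directed path runs from T to P, so P keeps its natural value.
P = -2 if S >= 3 else 8  [with S=-3]  = 8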